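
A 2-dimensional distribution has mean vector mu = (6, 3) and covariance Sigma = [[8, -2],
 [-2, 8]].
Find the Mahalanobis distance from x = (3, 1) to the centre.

Step 1 — centre the observation: (x - mu) = (-3, -2).

Step 2 — invert Sigma. det(Sigma) = 8·8 - (-2)² = 60.
  Sigma^{-1} = (1/det) · [[d, -b], [-b, a]] = [[0.1333, 0.0333],
 [0.0333, 0.1333]].

Step 3 — form the quadratic (x - mu)^T · Sigma^{-1} · (x - mu):
  Sigma^{-1} · (x - mu) = (-0.4667, -0.3667).
  (x - mu)^T · [Sigma^{-1} · (x - mu)] = (-3)·(-0.4667) + (-2)·(-0.3667) = 2.1333.

Step 4 — take square root: d = √(2.1333) ≈ 1.4606.

d(x, mu) = √(2.1333) ≈ 1.4606


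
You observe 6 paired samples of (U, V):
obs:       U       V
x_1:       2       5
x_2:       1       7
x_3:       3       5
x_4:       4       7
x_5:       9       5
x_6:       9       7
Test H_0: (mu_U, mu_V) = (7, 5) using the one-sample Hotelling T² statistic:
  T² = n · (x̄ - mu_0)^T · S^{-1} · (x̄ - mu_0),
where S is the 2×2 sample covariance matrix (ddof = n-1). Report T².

Step 1 — sample mean vector:
  mean(U) = (2 + 1 + 3 + 4 + 9 + 9) / 6 = 28/6 = 4.6667
  mean(V) = (5 + 7 + 5 + 7 + 5 + 7) / 6 = 36/6 = 6
  x̄ = (4.6667, 6),  deviation x̄ - mu_0 = (4.6667, 6) - (7, 5) = (-2.3333, 1).

Step 2 — sample covariance matrix, S[i,j] = (1/(n-1)) · Σ_k (x_{k,i} - mean_i) · (x_{k,j} - mean_j), divisor n-1 = 5:
  S[U,U] = ((-2.6667)·(-2.6667) + (-3.6667)·(-3.6667) + (-1.6667)·(-1.6667) + (-0.6667)·(-0.6667) + (4.3333)·(4.3333) + (4.3333)·(4.3333)) / 5 = 61.3333/5 = 12.2667
  S[U,V] = ((-2.6667)·(-1) + (-3.6667)·(1) + (-1.6667)·(-1) + (-0.6667)·(1) + (4.3333)·(-1) + (4.3333)·(1)) / 5 = 0/5 = 0
  S[V,V] = ((-1)·(-1) + (1)·(1) + (-1)·(-1) + (1)·(1) + (-1)·(-1) + (1)·(1)) / 5 = 6/5 = 1.2
  S = [[12.2667, 0],
 [0, 1.2]].

Step 3 — invert S. det(S) = 12.2667·1.2 - (0)² = 14.72.
  S^{-1} = (1/det) · [[d, -b], [-b, a]] = [[0.0815, 0],
 [0, 0.8333]].

Step 4 — quadratic form (x̄ - mu_0)^T · S^{-1} · (x̄ - mu_0):
  S^{-1} · (x̄ - mu_0) = (-0.1902, 0.8333),
  (x̄ - mu_0)^T · [...] = (-2.3333)·(-0.1902) + (1)·(0.8333) = 1.2772.

Step 5 — scale by n: T² = 6 · 1.2772 = 7.663.

T² ≈ 7.663


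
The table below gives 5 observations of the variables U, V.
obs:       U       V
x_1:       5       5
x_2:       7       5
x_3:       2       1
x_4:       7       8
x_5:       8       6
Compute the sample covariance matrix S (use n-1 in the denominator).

Step 1 — column means:
  mean(U) = (5 + 7 + 2 + 7 + 8) / 5 = 29/5 = 5.8
  mean(V) = (5 + 5 + 1 + 8 + 6) / 5 = 25/5 = 5

Step 2 — sample covariance S[i,j] = (1/(n-1)) · Σ_k (x_{k,i} - mean_i) · (x_{k,j} - mean_j), with n-1 = 4.
  S[U,U] = ((-0.8)·(-0.8) + (1.2)·(1.2) + (-3.8)·(-3.8) + (1.2)·(1.2) + (2.2)·(2.2)) / 4 = 22.8/4 = 5.7
  S[U,V] = ((-0.8)·(0) + (1.2)·(0) + (-3.8)·(-4) + (1.2)·(3) + (2.2)·(1)) / 4 = 21/4 = 5.25
  S[V,V] = ((0)·(0) + (0)·(0) + (-4)·(-4) + (3)·(3) + (1)·(1)) / 4 = 26/4 = 6.5

S is symmetric (S[j,i] = S[i,j]). Assembling:

S = [[5.7, 5.25],
 [5.25, 6.5]]


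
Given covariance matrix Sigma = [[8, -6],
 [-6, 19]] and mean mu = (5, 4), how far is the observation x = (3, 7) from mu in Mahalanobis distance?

Step 1 — centre the observation: (x - mu) = (-2, 3).

Step 2 — invert Sigma. det(Sigma) = 8·19 - (-6)² = 116.
  Sigma^{-1} = (1/det) · [[d, -b], [-b, a]] = [[0.1638, 0.0517],
 [0.0517, 0.069]].

Step 3 — form the quadratic (x - mu)^T · Sigma^{-1} · (x - mu):
  Sigma^{-1} · (x - mu) = (-0.1724, 0.1034).
  (x - mu)^T · [Sigma^{-1} · (x - mu)] = (-2)·(-0.1724) + (3)·(0.1034) = 0.6552.

Step 4 — take square root: d = √(0.6552) ≈ 0.8094.

d(x, mu) = √(0.6552) ≈ 0.8094


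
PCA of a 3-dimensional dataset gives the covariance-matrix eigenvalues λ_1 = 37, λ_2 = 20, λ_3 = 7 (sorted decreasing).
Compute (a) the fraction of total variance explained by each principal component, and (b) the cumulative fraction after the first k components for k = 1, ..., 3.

Step 1 — total variance = trace(Sigma) = Σ λ_i = 37 + 20 + 7 = 64.

Step 2 — fraction explained by component i = λ_i / Σ λ:
  PC1: 37/64 = 0.5781
  PC2: 20/64 = 0.3125
  PC3: 7/64 = 0.1094

Step 3 — cumulative fraction after k components = (λ_1 + ... + λ_k) / Σ λ:
  k = 1: 37/64 = 0.5781
  k = 2: (37 + 20)/64 = 57/64 = 0.8906
  k = 3: (37 + 20 + 7)/64 = 64/64 = 1

Summary (fraction, with percent):

explained: PC1 0.5781 (57.81%), PC2 0.3125 (31.25%), PC3 0.1094 (10.94%);  cumulative: 0.5781, 0.8906, 1


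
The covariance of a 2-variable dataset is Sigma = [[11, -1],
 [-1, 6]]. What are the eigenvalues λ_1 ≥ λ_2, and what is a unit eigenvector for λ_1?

Step 1 — characteristic polynomial of 2×2 Sigma:
  det(Sigma - λI) = λ² - trace · λ + det = 0.
  trace = 11 + 6 = 17, det = 11·6 - (-1)² = 65.
Step 2 — discriminant:
  Δ = trace² - 4·det = 289 - 260 = 29.
Step 3 — eigenvalues:
  λ = (trace ± √Δ)/2 = (17 ± 5.3852)/2,
  λ_1 = 11.1926,  λ_2 = 5.8074.

Step 4 — unit eigenvector for λ_1: solve (Sigma - λ_1 I)v = 0. First row:
  (11 - 11.1926)·v_x + (-1)·v_y = 0, i.e. (-0.1926)·v_x + (-1)·v_y = 0,
  so v ∝ (b, λ_1 - a) = (-1, 0.1926); multiply by -1 so the first entry is positive: u = (1, -0.1926).
  ||u|| = √((1)² + (-0.1926)²) = √(1.0371) ≈ 1.0184,
  v_1 = u/||u|| ≈ (0.982, -0.1891) (||v_1|| = 1).

λ_1 = 11.1926,  λ_2 = 5.8074;  v_1 ≈ (0.982, -0.1891)


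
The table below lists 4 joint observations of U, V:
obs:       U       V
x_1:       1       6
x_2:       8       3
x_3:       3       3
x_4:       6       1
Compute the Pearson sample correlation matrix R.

Step 1 — column means:
  mean(U) = (1 + 8 + 3 + 6) / 4 = 18/4 = 4.5
  mean(V) = (6 + 3 + 3 + 1) / 4 = 13/4 = 3.25

Step 2 — sample variances and covariances s[i,j] = (1/(n-1)) · Σ_k (x_{k,i} - mean_i) · (x_{k,j} - mean_j), with n-1 = 3:
  s[U,U] = ((-3.5)·(-3.5) + (3.5)·(3.5) + (-1.5)·(-1.5) + (1.5)·(1.5)) / 3 = 29/3 = 9.6667
  s[U,V] = ((-3.5)·(2.75) + (3.5)·(-0.25) + (-1.5)·(-0.25) + (1.5)·(-2.25)) / 3 = -13.5/3 = -4.5
  s[V,V] = ((2.75)·(2.75) + (-0.25)·(-0.25) + (-0.25)·(-0.25) + (-2.25)·(-2.25)) / 3 = 12.75/3 = 4.25
  Sample standard deviations s_i = √(s[i,i]):
  s(U) = √(9.6667) = 3.1091
  s(V) = √(4.25) = 2.0616

Step 3 — r_{ij} = s_{ij} / (s_i · s_j):
  r[U,U] = 1 (diagonal).
  r[U,V] = -4.5 / (3.1091 · 2.0616) = -4.5 / 6.4096 = -0.7021
  r[V,V] = 1 (diagonal).

R is symmetric with unit diagonal. Assembling:

R = [[1, -0.7021],
 [-0.7021, 1]]


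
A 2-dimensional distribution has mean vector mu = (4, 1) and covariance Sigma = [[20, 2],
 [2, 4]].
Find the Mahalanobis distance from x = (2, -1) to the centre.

Step 1 — centre the observation: (x - mu) = (-2, -2).

Step 2 — invert Sigma. det(Sigma) = 20·4 - (2)² = 76.
  Sigma^{-1} = (1/det) · [[d, -b], [-b, a]] = [[0.0526, -0.0263],
 [-0.0263, 0.2632]].

Step 3 — form the quadratic (x - mu)^T · Sigma^{-1} · (x - mu):
  Sigma^{-1} · (x - mu) = (-0.0526, -0.4737).
  (x - mu)^T · [Sigma^{-1} · (x - mu)] = (-2)·(-0.0526) + (-2)·(-0.4737) = 1.0526.

Step 4 — take square root: d = √(1.0526) ≈ 1.026.

d(x, mu) = √(1.0526) ≈ 1.026


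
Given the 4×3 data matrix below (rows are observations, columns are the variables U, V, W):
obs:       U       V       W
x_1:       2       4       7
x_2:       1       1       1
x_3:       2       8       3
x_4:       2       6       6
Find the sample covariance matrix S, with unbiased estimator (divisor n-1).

Step 1 — column means:
  mean(U) = (2 + 1 + 2 + 2) / 4 = 7/4 = 1.75
  mean(V) = (4 + 1 + 8 + 6) / 4 = 19/4 = 4.75
  mean(W) = (7 + 1 + 3 + 6) / 4 = 17/4 = 4.25

Step 2 — sample covariance S[i,j] = (1/(n-1)) · Σ_k (x_{k,i} - mean_i) · (x_{k,j} - mean_j), with n-1 = 3.
  S[U,U] = ((0.25)·(0.25) + (-0.75)·(-0.75) + (0.25)·(0.25) + (0.25)·(0.25)) / 3 = 0.75/3 = 0.25
  S[U,V] = ((0.25)·(-0.75) + (-0.75)·(-3.75) + (0.25)·(3.25) + (0.25)·(1.25)) / 3 = 3.75/3 = 1.25
  S[U,W] = ((0.25)·(2.75) + (-0.75)·(-3.25) + (0.25)·(-1.25) + (0.25)·(1.75)) / 3 = 3.25/3 = 1.0833
  S[V,V] = ((-0.75)·(-0.75) + (-3.75)·(-3.75) + (3.25)·(3.25) + (1.25)·(1.25)) / 3 = 26.75/3 = 8.9167
  S[V,W] = ((-0.75)·(2.75) + (-3.75)·(-3.25) + (3.25)·(-1.25) + (1.25)·(1.75)) / 3 = 8.25/3 = 2.75
  S[W,W] = ((2.75)·(2.75) + (-3.25)·(-3.25) + (-1.25)·(-1.25) + (1.75)·(1.75)) / 3 = 22.75/3 = 7.5833

S is symmetric (S[j,i] = S[i,j]). Assembling:

S = [[0.25, 1.25, 1.0833],
 [1.25, 8.9167, 2.75],
 [1.0833, 2.75, 7.5833]]


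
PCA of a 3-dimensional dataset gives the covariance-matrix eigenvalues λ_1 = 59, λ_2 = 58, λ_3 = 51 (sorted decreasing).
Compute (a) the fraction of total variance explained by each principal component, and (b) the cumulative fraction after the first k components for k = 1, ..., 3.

Step 1 — total variance = trace(Sigma) = Σ λ_i = 59 + 58 + 51 = 168.

Step 2 — fraction explained by component i = λ_i / Σ λ:
  PC1: 59/168 = 0.3512
  PC2: 58/168 = 0.3452
  PC3: 51/168 = 0.3036

Step 3 — cumulative fraction after k components = (λ_1 + ... + λ_k) / Σ λ:
  k = 1: 59/168 = 0.3512
  k = 2: (59 + 58)/168 = 117/168 = 0.6964
  k = 3: (59 + 58 + 51)/168 = 168/168 = 1

Summary (fraction, with percent):

explained: PC1 0.3512 (35.12%), PC2 0.3452 (34.52%), PC3 0.3036 (30.36%);  cumulative: 0.3512, 0.6964, 1


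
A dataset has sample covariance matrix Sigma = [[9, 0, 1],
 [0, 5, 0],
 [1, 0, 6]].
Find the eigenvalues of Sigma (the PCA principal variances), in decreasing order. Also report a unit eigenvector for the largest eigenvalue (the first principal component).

Step 1 — characteristic polynomial p(λ) = det(λI - Sigma) = λ³ - tr·λ² + c_1·λ - det, where tr = trace, c_1 = sum of the principal 2×2 minors, det = det(Sigma):
  tr = 9 + 5 + 6 = 20,
  c_1 = (9·5 - (0)²) + (9·6 - (1)²) + (5·6 - (0)²) = 45 + 53 + 30 = 128,
  det = 9·(5·6 - (0)²) - (0)·((0)·6 - (0)·(1)) + (1)·((0)·(0) - 5·(1)) = 9·(30) - (0)·(0) + (1)·(-5) = 265.
  So p(λ) = λ³ - 20λ² + 128λ - 265.
Step 2 — look for an integer root (rational root theorem: any rational root is an integer divisor of 265). Testing λ = 5:
  p(5) = 125 - 500 + 640 - 265 = 0  ✓
  Dividing out (λ - 5): p(λ) = (λ - 5)(λ² - 15λ + 53).
Step 3 — remaining eigenvalues from the quadratic λ² - 15λ + 53 = 0:
  Δ = 15² - 4·53 = 225 - 212 = 13,  λ = (15 ± √13)/2 = (15 ± 3.6056)/2 ≈ 9.3028 or 5.6972.
  Sorted: λ_1 = 9.3028,  λ_2 = 5.6972,  λ_3 = 5  (check: sum = 20 = tr ✓).

Step 4 — unit eigenvector for λ_1 ≈ 9.3028: v spans the null space of (Sigma - λ_1 I), whose rows are
  r_1 = (-0.3028, 0, 1),  r_2 = (0, -4.3028, 0),  r_3 = (1, 0, -3.3028).
  v is orthogonal to every row, so take v ∝ r_1 × r_2 = ((0)·(0) - (1)·(-4.3028), (1)·(0) - (-0.3028)·(0), (-0.3028)·(-4.3028) - (0)·(0)) ≈ (4.3028, 0, 1.3028).
  Let u = (4.3028, 0, 1.3028).
  ||u|| = √((4.3028)² + (0)² + (1.3028)²) = √(20.2111) ≈ 4.4957,  v_1 = u/||u|| ≈ (0.9571, 0, 0.2898) (||v_1|| = 1).

λ_1 = 9.3028,  λ_2 = 5.6972,  λ_3 = 5;  v_1 ≈ (0.9571, 0, 0.2898)


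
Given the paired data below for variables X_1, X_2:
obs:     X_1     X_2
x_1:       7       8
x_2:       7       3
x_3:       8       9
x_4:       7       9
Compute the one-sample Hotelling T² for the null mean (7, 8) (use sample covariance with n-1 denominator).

Step 1 — sample mean vector:
  mean(X_1) = (7 + 7 + 8 + 7) / 4 = 29/4 = 7.25
  mean(X_2) = (8 + 3 + 9 + 9) / 4 = 29/4 = 7.25
  x̄ = (7.25, 7.25),  deviation x̄ - mu_0 = (7.25, 7.25) - (7, 8) = (0.25, -0.75).

Step 2 — sample covariance matrix, S[i,j] = (1/(n-1)) · Σ_k (x_{k,i} - mean_i) · (x_{k,j} - mean_j), divisor n-1 = 3:
  S[X_1,X_1] = ((-0.25)·(-0.25) + (-0.25)·(-0.25) + (0.75)·(0.75) + (-0.25)·(-0.25)) / 3 = 0.75/3 = 0.25
  S[X_1,X_2] = ((-0.25)·(0.75) + (-0.25)·(-4.25) + (0.75)·(1.75) + (-0.25)·(1.75)) / 3 = 1.75/3 = 0.5833
  S[X_2,X_2] = ((0.75)·(0.75) + (-4.25)·(-4.25) + (1.75)·(1.75) + (1.75)·(1.75)) / 3 = 24.75/3 = 8.25
  S = [[0.25, 0.5833],
 [0.5833, 8.25]].

Step 3 — invert S. det(S) = 0.25·8.25 - (0.5833)² = 1.7222.
  S^{-1} = (1/det) · [[d, -b], [-b, a]] = [[4.7903, -0.3387],
 [-0.3387, 0.1452]].

Step 4 — quadratic form (x̄ - mu_0)^T · S^{-1} · (x̄ - mu_0):
  S^{-1} · (x̄ - mu_0) = (1.4516, -0.1935),
  (x̄ - mu_0)^T · [...] = (0.25)·(1.4516) + (-0.75)·(-0.1935) = 0.5081.

Step 5 — scale by n: T² = 4 · 0.5081 = 2.0323.

T² ≈ 2.0323


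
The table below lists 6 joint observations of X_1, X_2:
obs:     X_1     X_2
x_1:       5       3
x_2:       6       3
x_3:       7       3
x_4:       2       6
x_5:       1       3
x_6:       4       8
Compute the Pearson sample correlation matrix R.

Step 1 — column means:
  mean(X_1) = (5 + 6 + 7 + 2 + 1 + 4) / 6 = 25/6 = 4.1667
  mean(X_2) = (3 + 3 + 3 + 6 + 3 + 8) / 6 = 26/6 = 4.3333

Step 2 — sample variances and covariances s[i,j] = (1/(n-1)) · Σ_k (x_{k,i} - mean_i) · (x_{k,j} - mean_j), with n-1 = 5:
  s[X_1,X_1] = ((0.8333)·(0.8333) + (1.8333)·(1.8333) + (2.8333)·(2.8333) + (-2.1667)·(-2.1667) + (-3.1667)·(-3.1667) + (-0.1667)·(-0.1667)) / 5 = 26.8333/5 = 5.3667
  s[X_1,X_2] = ((0.8333)·(-1.3333) + (1.8333)·(-1.3333) + (2.8333)·(-1.3333) + (-2.1667)·(1.6667) + (-3.1667)·(-1.3333) + (-0.1667)·(3.6667)) / 5 = -7.3333/5 = -1.4667
  s[X_2,X_2] = ((-1.3333)·(-1.3333) + (-1.3333)·(-1.3333) + (-1.3333)·(-1.3333) + (1.6667)·(1.6667) + (-1.3333)·(-1.3333) + (3.6667)·(3.6667)) / 5 = 23.3333/5 = 4.6667
  Sample standard deviations s_i = √(s[i,i]):
  s(X_1) = √(5.3667) = 2.3166
  s(X_2) = √(4.6667) = 2.1602

Step 3 — r_{ij} = s_{ij} / (s_i · s_j):
  r[X_1,X_1] = 1 (diagonal).
  r[X_1,X_2] = -1.4667 / (2.3166 · 2.1602) = -1.4667 / 5.0044 = -0.2931
  r[X_2,X_2] = 1 (diagonal).

R is symmetric with unit diagonal. Assembling:

R = [[1, -0.2931],
 [-0.2931, 1]]


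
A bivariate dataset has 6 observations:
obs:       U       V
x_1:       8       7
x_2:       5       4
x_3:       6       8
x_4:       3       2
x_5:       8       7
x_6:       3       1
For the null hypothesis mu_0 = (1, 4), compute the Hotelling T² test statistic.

Step 1 — sample mean vector:
  mean(U) = (8 + 5 + 6 + 3 + 8 + 3) / 6 = 33/6 = 5.5
  mean(V) = (7 + 4 + 8 + 2 + 7 + 1) / 6 = 29/6 = 4.8333
  x̄ = (5.5, 4.8333),  deviation x̄ - mu_0 = (5.5, 4.8333) - (1, 4) = (4.5, 0.8333).

Step 2 — sample covariance matrix, S[i,j] = (1/(n-1)) · Σ_k (x_{k,i} - mean_i) · (x_{k,j} - mean_j), divisor n-1 = 5:
  S[U,U] = ((2.5)·(2.5) + (-0.5)·(-0.5) + (0.5)·(0.5) + (-2.5)·(-2.5) + (2.5)·(2.5) + (-2.5)·(-2.5)) / 5 = 25.5/5 = 5.1
  S[U,V] = ((2.5)·(2.1667) + (-0.5)·(-0.8333) + (0.5)·(3.1667) + (-2.5)·(-2.8333) + (2.5)·(2.1667) + (-2.5)·(-3.8333)) / 5 = 29.5/5 = 5.9
  S[V,V] = ((2.1667)·(2.1667) + (-0.8333)·(-0.8333) + (3.1667)·(3.1667) + (-2.8333)·(-2.8333) + (2.1667)·(2.1667) + (-3.8333)·(-3.8333)) / 5 = 42.8333/5 = 8.5667
  S = [[5.1, 5.9],
 [5.9, 8.5667]].

Step 3 — invert S. det(S) = 5.1·8.5667 - (5.9)² = 8.88.
  S^{-1} = (1/det) · [[d, -b], [-b, a]] = [[0.9647, -0.6644],
 [-0.6644, 0.5743]].

Step 4 — quadratic form (x̄ - mu_0)^T · S^{-1} · (x̄ - mu_0):
  S^{-1} · (x̄ - mu_0) = (3.7875, -2.5113),
  (x̄ - mu_0)^T · [...] = (4.5)·(3.7875) + (0.8333)·(-2.5113) = 14.9512.

Step 5 — scale by n: T² = 6 · 14.9512 = 89.7072.

T² ≈ 89.7072


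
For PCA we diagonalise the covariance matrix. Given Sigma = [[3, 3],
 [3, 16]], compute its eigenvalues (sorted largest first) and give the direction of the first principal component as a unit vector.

Step 1 — characteristic polynomial of 2×2 Sigma:
  det(Sigma - λI) = λ² - trace · λ + det = 0.
  trace = 3 + 16 = 19, det = 3·16 - (3)² = 39.
Step 2 — discriminant:
  Δ = trace² - 4·det = 361 - 156 = 205.
Step 3 — eigenvalues:
  λ = (trace ± √Δ)/2 = (19 ± 14.3178)/2,
  λ_1 = 16.6589,  λ_2 = 2.3411.

Step 4 — unit eigenvector for λ_1: solve (Sigma - λ_1 I)v = 0. First row:
  (3 - 16.6589)·v_x + (3)·v_y = 0, i.e. (-13.6589)·v_x + (3)·v_y = 0,
  so v ∝ (b, λ_1 - a) = (3, 13.6589) = u.
  ||u|| = √((3)² + (13.6589)²) = √(195.5658) ≈ 13.9845,
  v_1 = u/||u|| ≈ (0.2145, 0.9767) (||v_1|| = 1).

λ_1 = 16.6589,  λ_2 = 2.3411;  v_1 ≈ (0.2145, 0.9767)


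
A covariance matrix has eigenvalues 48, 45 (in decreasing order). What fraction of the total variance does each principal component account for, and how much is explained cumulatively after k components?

Step 1 — total variance = trace(Sigma) = Σ λ_i = 48 + 45 = 93.

Step 2 — fraction explained by component i = λ_i / Σ λ:
  PC1: 48/93 = 0.5161
  PC2: 45/93 = 0.4839

Step 3 — cumulative fraction after k components = (λ_1 + ... + λ_k) / Σ λ:
  k = 1: 48/93 = 0.5161
  k = 2: (48 + 45)/93 = 93/93 = 1

Summary (fraction, with percent):

explained: PC1 0.5161 (51.61%), PC2 0.4839 (48.39%);  cumulative: 0.5161, 1


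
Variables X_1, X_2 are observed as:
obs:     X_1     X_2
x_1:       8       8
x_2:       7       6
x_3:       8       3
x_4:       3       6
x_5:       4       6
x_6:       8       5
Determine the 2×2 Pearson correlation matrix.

Step 1 — column means:
  mean(X_1) = (8 + 7 + 8 + 3 + 4 + 8) / 6 = 38/6 = 6.3333
  mean(X_2) = (8 + 6 + 3 + 6 + 6 + 5) / 6 = 34/6 = 5.6667

Step 2 — sample variances and covariances s[i,j] = (1/(n-1)) · Σ_k (x_{k,i} - mean_i) · (x_{k,j} - mean_j), with n-1 = 5:
  s[X_1,X_1] = ((1.6667)·(1.6667) + (0.6667)·(0.6667) + (1.6667)·(1.6667) + (-3.3333)·(-3.3333) + (-2.3333)·(-2.3333) + (1.6667)·(1.6667)) / 5 = 25.3333/5 = 5.0667
  s[X_1,X_2] = ((1.6667)·(2.3333) + (0.6667)·(0.3333) + (1.6667)·(-2.6667) + (-3.3333)·(0.3333) + (-2.3333)·(0.3333) + (1.6667)·(-0.6667)) / 5 = -3.3333/5 = -0.6667
  s[X_2,X_2] = ((2.3333)·(2.3333) + (0.3333)·(0.3333) + (-2.6667)·(-2.6667) + (0.3333)·(0.3333) + (0.3333)·(0.3333) + (-0.6667)·(-0.6667)) / 5 = 13.3333/5 = 2.6667
  Sample standard deviations s_i = √(s[i,i]):
  s(X_1) = √(5.0667) = 2.2509
  s(X_2) = √(2.6667) = 1.633

Step 3 — r_{ij} = s_{ij} / (s_i · s_j):
  r[X_1,X_1] = 1 (diagonal).
  r[X_1,X_2] = -0.6667 / (2.2509 · 1.633) = -0.6667 / 3.6757 = -0.1814
  r[X_2,X_2] = 1 (diagonal).

R is symmetric with unit diagonal. Assembling:

R = [[1, -0.1814],
 [-0.1814, 1]]


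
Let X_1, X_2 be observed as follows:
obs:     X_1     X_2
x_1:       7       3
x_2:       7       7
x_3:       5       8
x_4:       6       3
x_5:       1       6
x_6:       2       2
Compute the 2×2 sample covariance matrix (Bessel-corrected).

Step 1 — column means:
  mean(X_1) = (7 + 7 + 5 + 6 + 1 + 2) / 6 = 28/6 = 4.6667
  mean(X_2) = (3 + 7 + 8 + 3 + 6 + 2) / 6 = 29/6 = 4.8333

Step 2 — sample covariance S[i,j] = (1/(n-1)) · Σ_k (x_{k,i} - mean_i) · (x_{k,j} - mean_j), with n-1 = 5.
  S[X_1,X_1] = ((2.3333)·(2.3333) + (2.3333)·(2.3333) + (0.3333)·(0.3333) + (1.3333)·(1.3333) + (-3.6667)·(-3.6667) + (-2.6667)·(-2.6667)) / 5 = 33.3333/5 = 6.6667
  S[X_1,X_2] = ((2.3333)·(-1.8333) + (2.3333)·(2.1667) + (0.3333)·(3.1667) + (1.3333)·(-1.8333) + (-3.6667)·(1.1667) + (-2.6667)·(-2.8333)) / 5 = 2.6667/5 = 0.5333
  S[X_2,X_2] = ((-1.8333)·(-1.8333) + (2.1667)·(2.1667) + (3.1667)·(3.1667) + (-1.8333)·(-1.8333) + (1.1667)·(1.1667) + (-2.8333)·(-2.8333)) / 5 = 30.8333/5 = 6.1667

S is symmetric (S[j,i] = S[i,j]). Assembling:

S = [[6.6667, 0.5333],
 [0.5333, 6.1667]]


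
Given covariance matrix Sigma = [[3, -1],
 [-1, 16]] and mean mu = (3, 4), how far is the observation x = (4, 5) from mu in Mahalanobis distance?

Step 1 — centre the observation: (x - mu) = (1, 1).

Step 2 — invert Sigma. det(Sigma) = 3·16 - (-1)² = 47.
  Sigma^{-1} = (1/det) · [[d, -b], [-b, a]] = [[0.3404, 0.0213],
 [0.0213, 0.0638]].

Step 3 — form the quadratic (x - mu)^T · Sigma^{-1} · (x - mu):
  Sigma^{-1} · (x - mu) = (0.3617, 0.0851).
  (x - mu)^T · [Sigma^{-1} · (x - mu)] = (1)·(0.3617) + (1)·(0.0851) = 0.4468.

Step 4 — take square root: d = √(0.4468) ≈ 0.6684.

d(x, mu) = √(0.4468) ≈ 0.6684


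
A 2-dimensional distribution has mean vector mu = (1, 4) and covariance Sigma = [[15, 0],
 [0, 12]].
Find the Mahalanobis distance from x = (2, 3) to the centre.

Step 1 — centre the observation: (x - mu) = (1, -1).

Step 2 — invert Sigma. det(Sigma) = 15·12 - (0)² = 180.
  Sigma^{-1} = (1/det) · [[d, -b], [-b, a]] = [[0.0667, 0],
 [0, 0.0833]].

Step 3 — form the quadratic (x - mu)^T · Sigma^{-1} · (x - mu):
  Sigma^{-1} · (x - mu) = (0.0667, -0.0833).
  (x - mu)^T · [Sigma^{-1} · (x - mu)] = (1)·(0.0667) + (-1)·(-0.0833) = 0.15.

Step 4 — take square root: d = √(0.15) ≈ 0.3873.

d(x, mu) = √(0.15) ≈ 0.3873


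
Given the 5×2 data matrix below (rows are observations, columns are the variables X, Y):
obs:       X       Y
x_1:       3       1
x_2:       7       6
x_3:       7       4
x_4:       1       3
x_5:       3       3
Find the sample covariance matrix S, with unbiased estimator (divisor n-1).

Step 1 — column means:
  mean(X) = (3 + 7 + 7 + 1 + 3) / 5 = 21/5 = 4.2
  mean(Y) = (1 + 6 + 4 + 3 + 3) / 5 = 17/5 = 3.4

Step 2 — sample covariance S[i,j] = (1/(n-1)) · Σ_k (x_{k,i} - mean_i) · (x_{k,j} - mean_j), with n-1 = 4.
  S[X,X] = ((-1.2)·(-1.2) + (2.8)·(2.8) + (2.8)·(2.8) + (-3.2)·(-3.2) + (-1.2)·(-1.2)) / 4 = 28.8/4 = 7.2
  S[X,Y] = ((-1.2)·(-2.4) + (2.8)·(2.6) + (2.8)·(0.6) + (-3.2)·(-0.4) + (-1.2)·(-0.4)) / 4 = 13.6/4 = 3.4
  S[Y,Y] = ((-2.4)·(-2.4) + (2.6)·(2.6) + (0.6)·(0.6) + (-0.4)·(-0.4) + (-0.4)·(-0.4)) / 4 = 13.2/4 = 3.3

S is symmetric (S[j,i] = S[i,j]). Assembling:

S = [[7.2, 3.4],
 [3.4, 3.3]]


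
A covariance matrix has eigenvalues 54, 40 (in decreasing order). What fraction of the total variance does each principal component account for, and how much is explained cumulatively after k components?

Step 1 — total variance = trace(Sigma) = Σ λ_i = 54 + 40 = 94.

Step 2 — fraction explained by component i = λ_i / Σ λ:
  PC1: 54/94 = 0.5745
  PC2: 40/94 = 0.4255

Step 3 — cumulative fraction after k components = (λ_1 + ... + λ_k) / Σ λ:
  k = 1: 54/94 = 0.5745
  k = 2: (54 + 40)/94 = 94/94 = 1

Summary (fraction, with percent):

explained: PC1 0.5745 (57.45%), PC2 0.4255 (42.55%);  cumulative: 0.5745, 1


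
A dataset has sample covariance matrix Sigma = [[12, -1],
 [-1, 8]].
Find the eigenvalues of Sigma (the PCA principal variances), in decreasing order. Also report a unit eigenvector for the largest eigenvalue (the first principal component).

Step 1 — characteristic polynomial of 2×2 Sigma:
  det(Sigma - λI) = λ² - trace · λ + det = 0.
  trace = 12 + 8 = 20, det = 12·8 - (-1)² = 95.
Step 2 — discriminant:
  Δ = trace² - 4·det = 400 - 380 = 20.
Step 3 — eigenvalues:
  λ = (trace ± √Δ)/2 = (20 ± 4.4721)/2,
  λ_1 = 12.2361,  λ_2 = 7.7639.

Step 4 — unit eigenvector for λ_1: solve (Sigma - λ_1 I)v = 0. First row:
  (12 - 12.2361)·v_x + (-1)·v_y = 0, i.e. (-0.2361)·v_x + (-1)·v_y = 0,
  so v ∝ (b, λ_1 - a) = (-1, 0.2361); multiply by -1 so the first entry is positive: u = (1, -0.2361).
  ||u|| = √((1)² + (-0.2361)²) = √(1.0557) ≈ 1.0275,
  v_1 = u/||u|| ≈ (0.9732, -0.2298) (||v_1|| = 1).

λ_1 = 12.2361,  λ_2 = 7.7639;  v_1 ≈ (0.9732, -0.2298)


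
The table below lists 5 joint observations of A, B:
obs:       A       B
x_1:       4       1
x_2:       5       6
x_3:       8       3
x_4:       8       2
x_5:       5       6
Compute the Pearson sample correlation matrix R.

Step 1 — column means:
  mean(A) = (4 + 5 + 8 + 8 + 5) / 5 = 30/5 = 6
  mean(B) = (1 + 6 + 3 + 2 + 6) / 5 = 18/5 = 3.6

Step 2 — sample variances and covariances s[i,j] = (1/(n-1)) · Σ_k (x_{k,i} - mean_i) · (x_{k,j} - mean_j), with n-1 = 4:
  s[A,A] = ((-2)·(-2) + (-1)·(-1) + (2)·(2) + (2)·(2) + (-1)·(-1)) / 4 = 14/4 = 3.5
  s[A,B] = ((-2)·(-2.6) + (-1)·(2.4) + (2)·(-0.6) + (2)·(-1.6) + (-1)·(2.4)) / 4 = -4/4 = -1
  s[B,B] = ((-2.6)·(-2.6) + (2.4)·(2.4) + (-0.6)·(-0.6) + (-1.6)·(-1.6) + (2.4)·(2.4)) / 4 = 21.2/4 = 5.3
  Sample standard deviations s_i = √(s[i,i]):
  s(A) = √(3.5) = 1.8708
  s(B) = √(5.3) = 2.3022

Step 3 — r_{ij} = s_{ij} / (s_i · s_j):
  r[A,A] = 1 (diagonal).
  r[A,B] = -1 / (1.8708 · 2.3022) = -1 / 4.307 = -0.2322
  r[B,B] = 1 (diagonal).

R is symmetric with unit diagonal. Assembling:

R = [[1, -0.2322],
 [-0.2322, 1]]


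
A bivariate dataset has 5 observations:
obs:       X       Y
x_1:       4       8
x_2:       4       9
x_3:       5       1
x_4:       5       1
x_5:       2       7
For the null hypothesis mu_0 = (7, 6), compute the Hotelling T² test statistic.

Step 1 — sample mean vector:
  mean(X) = (4 + 4 + 5 + 5 + 2) / 5 = 20/5 = 4
  mean(Y) = (8 + 9 + 1 + 1 + 7) / 5 = 26/5 = 5.2
  x̄ = (4, 5.2),  deviation x̄ - mu_0 = (4, 5.2) - (7, 6) = (-3, -0.8).

Step 2 — sample covariance matrix, S[i,j] = (1/(n-1)) · Σ_k (x_{k,i} - mean_i) · (x_{k,j} - mean_j), divisor n-1 = 4:
  S[X,X] = ((0)·(0) + (0)·(0) + (1)·(1) + (1)·(1) + (-2)·(-2)) / 4 = 6/4 = 1.5
  S[X,Y] = ((0)·(2.8) + (0)·(3.8) + (1)·(-4.2) + (1)·(-4.2) + (-2)·(1.8)) / 4 = -12/4 = -3
  S[Y,Y] = ((2.8)·(2.8) + (3.8)·(3.8) + (-4.2)·(-4.2) + (-4.2)·(-4.2) + (1.8)·(1.8)) / 4 = 60.8/4 = 15.2
  S = [[1.5, -3],
 [-3, 15.2]].

Step 3 — invert S. det(S) = 1.5·15.2 - (-3)² = 13.8.
  S^{-1} = (1/det) · [[d, -b], [-b, a]] = [[1.1014, 0.2174],
 [0.2174, 0.1087]].

Step 4 — quadratic form (x̄ - mu_0)^T · S^{-1} · (x̄ - mu_0):
  S^{-1} · (x̄ - mu_0) = (-3.4783, -0.7391),
  (x̄ - mu_0)^T · [...] = (-3)·(-3.4783) + (-0.8)·(-0.7391) = 11.0261.

Step 5 — scale by n: T² = 5 · 11.0261 = 55.1304.

T² ≈ 55.1304


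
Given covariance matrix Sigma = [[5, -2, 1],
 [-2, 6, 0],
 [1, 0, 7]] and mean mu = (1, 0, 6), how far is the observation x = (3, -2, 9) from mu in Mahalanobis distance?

Step 1 — centre the observation: (x - mu) = (2, -2, 3).

Step 2 — invert Sigma (cofactor / det for 3×3, or solve directly):
  Sigma^{-1} = [[0.2386, 0.0795, -0.0341],
 [0.0795, 0.1932, -0.0114],
 [-0.0341, -0.0114, 0.1477]].

Step 3 — form the quadratic (x - mu)^T · Sigma^{-1} · (x - mu):
  Sigma^{-1} · (x - mu) = (0.2159, -0.2614, 0.3977).
  (x - mu)^T · [Sigma^{-1} · (x - mu)] = (2)·(0.2159) + (-2)·(-0.2614) + (3)·(0.3977) = 2.1477.

Step 4 — take square root: d = √(2.1477) ≈ 1.4655.

d(x, mu) = √(2.1477) ≈ 1.4655


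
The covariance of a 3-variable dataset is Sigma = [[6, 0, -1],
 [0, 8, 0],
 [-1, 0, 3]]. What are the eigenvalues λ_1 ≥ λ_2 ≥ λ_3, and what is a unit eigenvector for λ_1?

Step 1 — characteristic polynomial p(λ) = det(λI - Sigma) = λ³ - tr·λ² + c_1·λ - det, where tr = trace, c_1 = sum of the principal 2×2 minors, det = det(Sigma):
  tr = 6 + 8 + 3 = 17,
  c_1 = (6·8 - (0)²) + (6·3 - (-1)²) + (8·3 - (0)²) = 48 + 17 + 24 = 89,
  det = 6·(8·3 - (0)²) - (0)·((0)·3 - (0)·(-1)) + (-1)·((0)·(0) - 8·(-1)) = 6·(24) - (0)·(0) + (-1)·(8) = 136.
  So p(λ) = λ³ - 17λ² + 89λ - 136.
Step 2 — look for an integer root (rational root theorem: any rational root is an integer divisor of 136). Testing λ = 8:
  p(8) = 512 - 1088 + 712 - 136 = 0  ✓
  Dividing out (λ - 8): p(λ) = (λ - 8)(λ² - 9λ + 17).
Step 3 — remaining eigenvalues from the quadratic λ² - 9λ + 17 = 0:
  Δ = 9² - 4·17 = 81 - 68 = 13,  λ = (9 ± √13)/2 = (9 ± 3.6056)/2 ≈ 6.3028 or 2.6972.
  Sorted: λ_1 = 8,  λ_2 = 6.3028,  λ_3 = 2.6972  (check: sum = 17 = tr ✓).

Step 4 — unit eigenvector for λ_1 = 8: v spans the null space of (Sigma - λ_1 I), whose rows are
  r_1 = (-2, 0, -1),  r_2 = (0, 0, 0),  r_3 = (-1, 0, -5).
  v is orthogonal to every row, so take v ∝ r_1 × r_3 = ((0)·(-5) - (-1)·(0), (-1)·(-1) - (-2)·(-5), (-2)·(0) - (0)·(-1)) = (0, -9, 0).
  Rescale (divide by 9; multiply by -1 so the first nonzero entry is positive): u = (0, 1, 0).
  ||u|| = √((0)² + (1)² + (0)²) = √(1) = 1,  v_1 = u/||u|| ≈ (0, 1, 0) (||v_1|| = 1).

λ_1 = 8,  λ_2 = 6.3028,  λ_3 = 2.6972;  v_1 ≈ (0, 1, 0)


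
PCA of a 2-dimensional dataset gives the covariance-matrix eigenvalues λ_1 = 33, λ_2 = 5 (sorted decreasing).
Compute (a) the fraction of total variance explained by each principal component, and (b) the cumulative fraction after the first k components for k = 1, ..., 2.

Step 1 — total variance = trace(Sigma) = Σ λ_i = 33 + 5 = 38.

Step 2 — fraction explained by component i = λ_i / Σ λ:
  PC1: 33/38 = 0.8684
  PC2: 5/38 = 0.1316

Step 3 — cumulative fraction after k components = (λ_1 + ... + λ_k) / Σ λ:
  k = 1: 33/38 = 0.8684
  k = 2: (33 + 5)/38 = 38/38 = 1

Summary (fraction, with percent):

explained: PC1 0.8684 (86.84%), PC2 0.1316 (13.16%);  cumulative: 0.8684, 1


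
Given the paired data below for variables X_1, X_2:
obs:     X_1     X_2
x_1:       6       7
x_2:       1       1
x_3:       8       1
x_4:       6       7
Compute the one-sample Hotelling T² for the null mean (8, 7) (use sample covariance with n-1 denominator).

Step 1 — sample mean vector:
  mean(X_1) = (6 + 1 + 8 + 6) / 4 = 21/4 = 5.25
  mean(X_2) = (7 + 1 + 1 + 7) / 4 = 16/4 = 4
  x̄ = (5.25, 4),  deviation x̄ - mu_0 = (5.25, 4) - (8, 7) = (-2.75, -3).

Step 2 — sample covariance matrix, S[i,j] = (1/(n-1)) · Σ_k (x_{k,i} - mean_i) · (x_{k,j} - mean_j), divisor n-1 = 3:
  S[X_1,X_1] = ((0.75)·(0.75) + (-4.25)·(-4.25) + (2.75)·(2.75) + (0.75)·(0.75)) / 3 = 26.75/3 = 8.9167
  S[X_1,X_2] = ((0.75)·(3) + (-4.25)·(-3) + (2.75)·(-3) + (0.75)·(3)) / 3 = 9/3 = 3
  S[X_2,X_2] = ((3)·(3) + (-3)·(-3) + (-3)·(-3) + (3)·(3)) / 3 = 36/3 = 12
  S = [[8.9167, 3],
 [3, 12]].

Step 3 — invert S. det(S) = 8.9167·12 - (3)² = 98.
  S^{-1} = (1/det) · [[d, -b], [-b, a]] = [[0.1224, -0.0306],
 [-0.0306, 0.091]].

Step 4 — quadratic form (x̄ - mu_0)^T · S^{-1} · (x̄ - mu_0):
  S^{-1} · (x̄ - mu_0) = (-0.2449, -0.1888),
  (x̄ - mu_0)^T · [...] = (-2.75)·(-0.2449) + (-3)·(-0.1888) = 1.2398.

Step 5 — scale by n: T² = 4 · 1.2398 = 4.9592.

T² ≈ 4.9592


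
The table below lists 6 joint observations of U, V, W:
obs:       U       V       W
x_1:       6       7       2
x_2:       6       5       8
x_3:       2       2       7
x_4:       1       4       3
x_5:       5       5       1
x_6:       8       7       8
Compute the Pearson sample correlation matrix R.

Step 1 — column means:
  mean(U) = (6 + 6 + 2 + 1 + 5 + 8) / 6 = 28/6 = 4.6667
  mean(V) = (7 + 5 + 2 + 4 + 5 + 7) / 6 = 30/6 = 5
  mean(W) = (2 + 8 + 7 + 3 + 1 + 8) / 6 = 29/6 = 4.8333

Step 2 — sample variances and covariances s[i,j] = (1/(n-1)) · Σ_k (x_{k,i} - mean_i) · (x_{k,j} - mean_j), with n-1 = 5:
  s[U,U] = ((1.3333)·(1.3333) + (1.3333)·(1.3333) + (-2.6667)·(-2.6667) + (-3.6667)·(-3.6667) + (0.3333)·(0.3333) + (3.3333)·(3.3333)) / 5 = 35.3333/5 = 7.0667
  s[U,V] = ((1.3333)·(2) + (1.3333)·(0) + (-2.6667)·(-3) + (-3.6667)·(-1) + (0.3333)·(0) + (3.3333)·(2)) / 5 = 21/5 = 4.2
  s[U,W] = ((1.3333)·(-2.8333) + (1.3333)·(3.1667) + (-2.6667)·(2.1667) + (-3.6667)·(-1.8333) + (0.3333)·(-3.8333) + (3.3333)·(3.1667)) / 5 = 10.6667/5 = 2.1333
  s[V,V] = ((2)·(2) + (0)·(0) + (-3)·(-3) + (-1)·(-1) + (0)·(0) + (2)·(2)) / 5 = 18/5 = 3.6
  s[V,W] = ((2)·(-2.8333) + (0)·(3.1667) + (-3)·(2.1667) + (-1)·(-1.8333) + (0)·(-3.8333) + (2)·(3.1667)) / 5 = -4/5 = -0.8
  s[W,W] = ((-2.8333)·(-2.8333) + (3.1667)·(3.1667) + (2.1667)·(2.1667) + (-1.8333)·(-1.8333) + (-3.8333)·(-3.8333) + (3.1667)·(3.1667)) / 5 = 50.8333/5 = 10.1667
  Sample standard deviations s_i = √(s[i,i]):
  s(U) = √(7.0667) = 2.6583
  s(V) = √(3.6) = 1.8974
  s(W) = √(10.1667) = 3.1885

Step 3 — r_{ij} = s_{ij} / (s_i · s_j):
  r[U,U] = 1 (diagonal).
  r[U,V] = 4.2 / (2.6583 · 1.8974) = 4.2 / 5.0438 = 0.8327
  r[U,W] = 2.1333 / (2.6583 · 3.1885) = 2.1333 / 8.4761 = 0.2517
  r[V,V] = 1 (diagonal).
  r[V,W] = -0.8 / (1.8974 · 3.1885) = -0.8 / 6.0498 = -0.1322
  r[W,W] = 1 (diagonal).

R is symmetric with unit diagonal. Assembling:

R = [[1, 0.8327, 0.2517],
 [0.8327, 1, -0.1322],
 [0.2517, -0.1322, 1]]


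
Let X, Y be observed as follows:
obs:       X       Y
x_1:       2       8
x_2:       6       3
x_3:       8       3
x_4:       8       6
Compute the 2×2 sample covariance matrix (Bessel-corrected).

Step 1 — column means:
  mean(X) = (2 + 6 + 8 + 8) / 4 = 24/4 = 6
  mean(Y) = (8 + 3 + 3 + 6) / 4 = 20/4 = 5

Step 2 — sample covariance S[i,j] = (1/(n-1)) · Σ_k (x_{k,i} - mean_i) · (x_{k,j} - mean_j), with n-1 = 3.
  S[X,X] = ((-4)·(-4) + (0)·(0) + (2)·(2) + (2)·(2)) / 3 = 24/3 = 8
  S[X,Y] = ((-4)·(3) + (0)·(-2) + (2)·(-2) + (2)·(1)) / 3 = -14/3 = -4.6667
  S[Y,Y] = ((3)·(3) + (-2)·(-2) + (-2)·(-2) + (1)·(1)) / 3 = 18/3 = 6

S is symmetric (S[j,i] = S[i,j]). Assembling:

S = [[8, -4.6667],
 [-4.6667, 6]]


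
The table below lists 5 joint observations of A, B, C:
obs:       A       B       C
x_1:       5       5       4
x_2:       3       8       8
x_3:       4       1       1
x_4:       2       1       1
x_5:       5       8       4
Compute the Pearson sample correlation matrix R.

Step 1 — column means:
  mean(A) = (5 + 3 + 4 + 2 + 5) / 5 = 19/5 = 3.8
  mean(B) = (5 + 8 + 1 + 1 + 8) / 5 = 23/5 = 4.6
  mean(C) = (4 + 8 + 1 + 1 + 4) / 5 = 18/5 = 3.6

Step 2 — sample variances and covariances s[i,j] = (1/(n-1)) · Σ_k (x_{k,i} - mean_i) · (x_{k,j} - mean_j), with n-1 = 4:
  s[A,A] = ((1.2)·(1.2) + (-0.8)·(-0.8) + (0.2)·(0.2) + (-1.8)·(-1.8) + (1.2)·(1.2)) / 4 = 6.8/4 = 1.7
  s[A,B] = ((1.2)·(0.4) + (-0.8)·(3.4) + (0.2)·(-3.6) + (-1.8)·(-3.6) + (1.2)·(3.4)) / 4 = 7.6/4 = 1.9
  s[A,C] = ((1.2)·(0.4) + (-0.8)·(4.4) + (0.2)·(-2.6) + (-1.8)·(-2.6) + (1.2)·(0.4)) / 4 = 1.6/4 = 0.4
  s[B,B] = ((0.4)·(0.4) + (3.4)·(3.4) + (-3.6)·(-3.6) + (-3.6)·(-3.6) + (3.4)·(3.4)) / 4 = 49.2/4 = 12.3
  s[B,C] = ((0.4)·(0.4) + (3.4)·(4.4) + (-3.6)·(-2.6) + (-3.6)·(-2.6) + (3.4)·(0.4)) / 4 = 35.2/4 = 8.8
  s[C,C] = ((0.4)·(0.4) + (4.4)·(4.4) + (-2.6)·(-2.6) + (-2.6)·(-2.6) + (0.4)·(0.4)) / 4 = 33.2/4 = 8.3
  Sample standard deviations s_i = √(s[i,i]):
  s(A) = √(1.7) = 1.3038
  s(B) = √(12.3) = 3.5071
  s(C) = √(8.3) = 2.881

Step 3 — r_{ij} = s_{ij} / (s_i · s_j):
  r[A,A] = 1 (diagonal).
  r[A,B] = 1.9 / (1.3038 · 3.5071) = 1.9 / 4.5727 = 0.4155
  r[A,C] = 0.4 / (1.3038 · 2.881) = 0.4 / 3.7563 = 0.1065
  r[B,B] = 1 (diagonal).
  r[B,C] = 8.8 / (3.5071 · 2.881) = 8.8 / 10.104 = 0.8709
  r[C,C] = 1 (diagonal).

R is symmetric with unit diagonal. Assembling:

R = [[1, 0.4155, 0.1065],
 [0.4155, 1, 0.8709],
 [0.1065, 0.8709, 1]]


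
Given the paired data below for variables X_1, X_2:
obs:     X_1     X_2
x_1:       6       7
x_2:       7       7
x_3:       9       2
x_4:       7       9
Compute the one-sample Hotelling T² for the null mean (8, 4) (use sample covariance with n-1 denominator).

Step 1 — sample mean vector:
  mean(X_1) = (6 + 7 + 9 + 7) / 4 = 29/4 = 7.25
  mean(X_2) = (7 + 7 + 2 + 9) / 4 = 25/4 = 6.25
  x̄ = (7.25, 6.25),  deviation x̄ - mu_0 = (7.25, 6.25) - (8, 4) = (-0.75, 2.25).

Step 2 — sample covariance matrix, S[i,j] = (1/(n-1)) · Σ_k (x_{k,i} - mean_i) · (x_{k,j} - mean_j), divisor n-1 = 3:
  S[X_1,X_1] = ((-1.25)·(-1.25) + (-0.25)·(-0.25) + (1.75)·(1.75) + (-0.25)·(-0.25)) / 3 = 4.75/3 = 1.5833
  S[X_1,X_2] = ((-1.25)·(0.75) + (-0.25)·(0.75) + (1.75)·(-4.25) + (-0.25)·(2.75)) / 3 = -9.25/3 = -3.0833
  S[X_2,X_2] = ((0.75)·(0.75) + (0.75)·(0.75) + (-4.25)·(-4.25) + (2.75)·(2.75)) / 3 = 26.75/3 = 8.9167
  S = [[1.5833, -3.0833],
 [-3.0833, 8.9167]].

Step 3 — invert S. det(S) = 1.5833·8.9167 - (-3.0833)² = 4.6111.
  S^{-1} = (1/det) · [[d, -b], [-b, a]] = [[1.9337, 0.6687],
 [0.6687, 0.3434]].

Step 4 — quadratic form (x̄ - mu_0)^T · S^{-1} · (x̄ - mu_0):
  S^{-1} · (x̄ - mu_0) = (0.0542, 0.2711),
  (x̄ - mu_0)^T · [...] = (-0.75)·(0.0542) + (2.25)·(0.2711) = 0.5693.

Step 5 — scale by n: T² = 4 · 0.5693 = 2.2771.

T² ≈ 2.2771


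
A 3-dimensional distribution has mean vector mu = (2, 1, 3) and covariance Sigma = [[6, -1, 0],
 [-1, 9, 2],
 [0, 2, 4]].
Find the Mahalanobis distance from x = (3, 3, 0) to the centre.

Step 1 — centre the observation: (x - mu) = (1, 2, -3).

Step 2 — invert Sigma (cofactor / det for 3×3, or solve directly):
  Sigma^{-1} = [[0.1702, 0.0213, -0.0106],
 [0.0213, 0.1277, -0.0638],
 [-0.0106, -0.0638, 0.2819]].

Step 3 — form the quadratic (x - mu)^T · Sigma^{-1} · (x - mu):
  Sigma^{-1} · (x - mu) = (0.2447, 0.4681, -0.984).
  (x - mu)^T · [Sigma^{-1} · (x - mu)] = (1)·(0.2447) + (2)·(0.4681) + (-3)·(-0.984) = 4.133.

Step 4 — take square root: d = √(4.133) ≈ 2.033.

d(x, mu) = √(4.133) ≈ 2.033


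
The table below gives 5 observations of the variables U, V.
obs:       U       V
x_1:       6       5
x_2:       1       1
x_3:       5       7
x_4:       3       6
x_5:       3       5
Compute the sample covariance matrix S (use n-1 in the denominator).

Step 1 — column means:
  mean(U) = (6 + 1 + 5 + 3 + 3) / 5 = 18/5 = 3.6
  mean(V) = (5 + 1 + 7 + 6 + 5) / 5 = 24/5 = 4.8

Step 2 — sample covariance S[i,j] = (1/(n-1)) · Σ_k (x_{k,i} - mean_i) · (x_{k,j} - mean_j), with n-1 = 4.
  S[U,U] = ((2.4)·(2.4) + (-2.6)·(-2.6) + (1.4)·(1.4) + (-0.6)·(-0.6) + (-0.6)·(-0.6)) / 4 = 15.2/4 = 3.8
  S[U,V] = ((2.4)·(0.2) + (-2.6)·(-3.8) + (1.4)·(2.2) + (-0.6)·(1.2) + (-0.6)·(0.2)) / 4 = 12.6/4 = 3.15
  S[V,V] = ((0.2)·(0.2) + (-3.8)·(-3.8) + (2.2)·(2.2) + (1.2)·(1.2) + (0.2)·(0.2)) / 4 = 20.8/4 = 5.2

S is symmetric (S[j,i] = S[i,j]). Assembling:

S = [[3.8, 3.15],
 [3.15, 5.2]]


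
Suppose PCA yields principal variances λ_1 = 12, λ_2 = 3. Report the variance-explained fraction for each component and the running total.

Step 1 — total variance = trace(Sigma) = Σ λ_i = 12 + 3 = 15.

Step 2 — fraction explained by component i = λ_i / Σ λ:
  PC1: 12/15 = 0.8
  PC2: 3/15 = 0.2

Step 3 — cumulative fraction after k components = (λ_1 + ... + λ_k) / Σ λ:
  k = 1: 12/15 = 0.8
  k = 2: (12 + 3)/15 = 15/15 = 1

Summary (fraction, with percent):

explained: PC1 0.8 (80%), PC2 0.2 (20%);  cumulative: 0.8, 1


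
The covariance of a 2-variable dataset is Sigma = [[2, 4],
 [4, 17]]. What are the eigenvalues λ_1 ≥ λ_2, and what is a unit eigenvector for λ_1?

Step 1 — characteristic polynomial of 2×2 Sigma:
  det(Sigma - λI) = λ² - trace · λ + det = 0.
  trace = 2 + 17 = 19, det = 2·17 - (4)² = 18.
Step 2 — discriminant:
  Δ = trace² - 4·det = 361 - 72 = 289.
Step 3 — eigenvalues:
  λ = (trace ± √Δ)/2 = (19 ± 17)/2,
  λ_1 = 18,  λ_2 = 1.

Step 4 — unit eigenvector for λ_1: solve (Sigma - λ_1 I)v = 0. First row:
  (2 - 18)·v_x + (4)·v_y = 0, i.e. (-16)·v_x + (4)·v_y = 0,
  so v ∝ (b, λ_1 - a) = (4, 16) = u.
  ||u|| = √((4)² + (16)²) = √(272) ≈ 16.4924,
  v_1 = u/||u|| ≈ (0.2425, 0.9701) (||v_1|| = 1).

λ_1 = 18,  λ_2 = 1;  v_1 ≈ (0.2425, 0.9701)


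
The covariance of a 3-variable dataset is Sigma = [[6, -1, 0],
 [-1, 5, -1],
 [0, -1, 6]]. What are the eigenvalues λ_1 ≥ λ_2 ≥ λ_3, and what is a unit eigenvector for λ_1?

Step 1 — characteristic polynomial p(λ) = det(λI - Sigma) = λ³ - tr·λ² + c_1·λ - det, where tr = trace, c_1 = sum of the principal 2×2 minors, det = det(Sigma):
  tr = 6 + 5 + 6 = 17,
  c_1 = (6·5 - (-1)²) + (6·6 - (0)²) + (5·6 - (-1)²) = 29 + 36 + 29 = 94,
  det = 6·(5·6 - (-1)²) - (-1)·((-1)·6 - (-1)·(0)) + (0)·((-1)·(-1) - 5·(0)) = 6·(29) - (-1)·(-6) + (0)·(1) = 168.
  So p(λ) = λ³ - 17λ² + 94λ - 168.
Step 2 — look for an integer root (rational root theorem: any rational root is an integer divisor of 168). Testing λ = 4:
  p(4) = 64 - 272 + 376 - 168 = 0  ✓
  Dividing out (λ - 4): p(λ) = (λ - 4)(λ² - 13λ + 42).
Step 3 — remaining eigenvalues from the quadratic λ² - 13λ + 42 = 0:
  Δ = 13² - 4·42 = 169 - 168 = 1,  λ = (13 ± √1)/2 = (13 ± 1)/2 = 7 or 6.
  Sorted: λ_1 = 7,  λ_2 = 6,  λ_3 = 4  (check: sum = 17 = tr ✓).

Step 4 — unit eigenvector for λ_1 = 7: v spans the null space of (Sigma - λ_1 I), whose rows are
  r_1 = (-1, -1, 0),  r_2 = (-1, -2, -1),  r_3 = (0, -1, -1).
  v is orthogonal to every row, so take v ∝ r_1 × r_2 = ((-1)·(-1) - (0)·(-2), (0)·(-1) - (-1)·(-1), (-1)·(-2) - (-1)·(-1)) = (1, -1, 1).
  Let u = (1, -1, 1).
  ||u|| = √((1)² + (-1)² + (1)²) = √(3) ≈ 1.7321,  v_1 = u/||u|| ≈ (0.5774, -0.5774, 0.5774) (||v_1|| = 1).

λ_1 = 7,  λ_2 = 6,  λ_3 = 4;  v_1 ≈ (0.5774, -0.5774, 0.5774)
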